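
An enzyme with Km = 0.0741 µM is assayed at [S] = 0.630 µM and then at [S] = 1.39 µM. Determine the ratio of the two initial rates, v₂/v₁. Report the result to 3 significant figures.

1.06

The fractional saturations are [S]/(Km+[S]) = 0.630/0.7041 = 0.8948 and 1.39/1.464 = 0.9494.
v₂/v₁ is just their ratio: 0.9494/0.8948 = 1.06.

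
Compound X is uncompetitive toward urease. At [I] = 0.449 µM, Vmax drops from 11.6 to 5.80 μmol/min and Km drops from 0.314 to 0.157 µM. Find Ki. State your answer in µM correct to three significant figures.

Uncompetitive: Vmax,app = Vmax/α (and Km,app = Km/α) with α = 1 + [I]/Ki.
α = Vmax/Vmax,app = 11.6/5.80 = 2.000.
Ki = [I]/(α − 1) = 0.449/1.000 = 0.449 µM.

0.449 µM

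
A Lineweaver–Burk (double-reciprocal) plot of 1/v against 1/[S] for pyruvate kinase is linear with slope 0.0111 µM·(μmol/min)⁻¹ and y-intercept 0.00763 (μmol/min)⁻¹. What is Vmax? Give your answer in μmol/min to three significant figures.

131 μmol/min

The y-intercept of a Lineweaver–Burk plot equals 1/Vmax, so Vmax = 1/0.00763 = 131 μmol/min.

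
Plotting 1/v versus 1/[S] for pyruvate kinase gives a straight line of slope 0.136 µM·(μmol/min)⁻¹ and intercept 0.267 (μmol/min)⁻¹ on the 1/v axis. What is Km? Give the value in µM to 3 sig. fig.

0.509 µM

y-intercept = 1/Vmax ⇒ Vmax = 3.75 μmol/min; slope = Km/Vmax ⇒ Km = slope × Vmax.
Km = 0.136 × 3.75 = 0.509 µM.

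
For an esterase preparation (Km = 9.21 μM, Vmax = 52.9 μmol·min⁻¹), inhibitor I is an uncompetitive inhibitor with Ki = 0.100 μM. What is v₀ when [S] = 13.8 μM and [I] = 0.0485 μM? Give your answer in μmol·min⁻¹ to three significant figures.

With α = 1 + [I]/Ki = 1 + 0.0485/0.100 = 1.485, the uncompetitive rate law is v = (Vmax/α)·[S] / (Km/α + [S]).
v = (52.9/1.485)×13.8 / (9.21/1.485 + 13.8) = 491.6/20.00 = 24.6 μmol·min⁻¹.

24.6 μmol·min⁻¹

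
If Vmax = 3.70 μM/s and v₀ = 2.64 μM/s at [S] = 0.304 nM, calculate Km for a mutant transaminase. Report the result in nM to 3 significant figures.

v/Vmax = 2.64/3.70 = 0.7135 = [S]/(Km+[S]).
So Km + [S] = [S]/0.7135 = 0.4261 nM, giving Km = 0.4261 − 0.304 = 0.122 nM.

0.122 nM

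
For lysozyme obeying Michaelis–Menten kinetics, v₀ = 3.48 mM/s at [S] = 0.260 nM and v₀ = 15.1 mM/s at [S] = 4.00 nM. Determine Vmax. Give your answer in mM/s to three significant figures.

19.7 mM/s

In reciprocal form, 1/v = (Km/Vmax)·(1/[S]) + 1/Vmax. The two points give (1/[S], 1/v) = (3.846, 0.2874) and (0.2500, 0.06623).
Slope = (0.2874 − 0.06623)/(3.846 − 0.2500) = 0.06149; intercept = 0.2874 − 0.06149×3.846 = 0.05085.
Vmax = 1/intercept = 19.7 mM/s; Km = slope × Vmax = 0.06149 × 19.7 = 1.21 nM.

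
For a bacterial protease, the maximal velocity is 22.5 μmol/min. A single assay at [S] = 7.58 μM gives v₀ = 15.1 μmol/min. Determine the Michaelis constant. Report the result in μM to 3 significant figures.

3.71 μM

v/Vmax = 15.1/22.5 = 0.6711 = [S]/(Km+[S]).
So Km + [S] = [S]/0.6711 = 11.29 μM, giving Km = 11.29 − 7.58 = 3.71 μM.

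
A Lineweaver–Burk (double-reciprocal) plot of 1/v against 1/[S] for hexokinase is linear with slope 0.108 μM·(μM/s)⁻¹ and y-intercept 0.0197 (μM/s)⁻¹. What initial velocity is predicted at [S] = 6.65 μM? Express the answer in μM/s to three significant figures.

The y-intercept is 1/Vmax, so Vmax = 1/0.0197 = 50.8 μM/s.
The slope is Km/Vmax, so Km = 0.108 × 50.8 = 5.48 μM.
Then v = 50.8 × 6.65/(5.48 + 6.65) = 27.8 μM/s.

27.8 μM/s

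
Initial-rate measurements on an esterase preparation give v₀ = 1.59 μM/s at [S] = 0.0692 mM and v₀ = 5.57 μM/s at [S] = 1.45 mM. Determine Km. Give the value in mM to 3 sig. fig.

0.208 mM

From v = Vmax[S]/(Km+[S]), each point gives Vmax = v(Km+[S])/[S].
Equating: 1.59(Km+0.0692)/0.0692 = 5.57(Km+1.45)/1.45.
22.98·Km + 1.59 = 3.841·Km + 5.57, so (22.98 − 3.841)·Km = 5.57 − 1.59.
Km = 3.980/19.14 = 0.208 mM; then Vmax = 1.59(0.208+0.0692)/0.0692 = 6.37 μM/s.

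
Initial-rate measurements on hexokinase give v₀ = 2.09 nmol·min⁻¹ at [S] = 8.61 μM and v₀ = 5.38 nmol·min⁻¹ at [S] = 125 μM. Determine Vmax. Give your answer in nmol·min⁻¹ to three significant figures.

In reciprocal form, 1/v = (Km/Vmax)·(1/[S]) + 1/Vmax. The two points give (1/[S], 1/v) = (0.1161, 0.4785) and (0.008000, 0.1859).
Slope = (0.4785 − 0.1859)/(0.1161 − 0.008000) = 2.706; intercept = 0.4785 − 2.706×0.1161 = 0.1642.
Vmax = 1/intercept = 6.09 nmol·min⁻¹; Km = slope × Vmax = 2.706 × 6.09 = 16.5 μM.

6.09 nmol·min⁻¹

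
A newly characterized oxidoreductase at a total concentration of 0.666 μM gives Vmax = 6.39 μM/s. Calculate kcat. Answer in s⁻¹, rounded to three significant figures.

9.59 s⁻¹

kcat = Vmax/[E]total = 6.39 μM/s / 0.666 μM = 9.59 s⁻¹.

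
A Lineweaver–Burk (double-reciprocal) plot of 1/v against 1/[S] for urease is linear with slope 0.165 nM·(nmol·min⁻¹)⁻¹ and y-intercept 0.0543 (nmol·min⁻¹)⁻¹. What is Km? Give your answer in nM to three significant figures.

y-intercept = 1/Vmax ⇒ Vmax = 18.4 nmol·min⁻¹; slope = Km/Vmax ⇒ Km = slope × Vmax.
Km = 0.165 × 18.4 = 3.04 nM.

3.04 nM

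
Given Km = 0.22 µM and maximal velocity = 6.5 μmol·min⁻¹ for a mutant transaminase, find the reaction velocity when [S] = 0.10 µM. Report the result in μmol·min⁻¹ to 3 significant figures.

2.03 μmol·min⁻¹

[S]/(Km+[S]) = 0.10/0.3200 = 0.3125, the fractional saturation.
v = 0.3125 × Vmax = 0.3125 × 6.5 = 2.03 μmol·min⁻¹.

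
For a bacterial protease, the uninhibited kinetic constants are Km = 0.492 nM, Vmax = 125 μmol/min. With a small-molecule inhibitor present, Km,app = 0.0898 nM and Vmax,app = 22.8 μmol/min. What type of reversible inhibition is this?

uncompetitive

Both Km and Vmax decrease by the same factor (~5.48-fold) — characteristic of uncompetitive inhibition.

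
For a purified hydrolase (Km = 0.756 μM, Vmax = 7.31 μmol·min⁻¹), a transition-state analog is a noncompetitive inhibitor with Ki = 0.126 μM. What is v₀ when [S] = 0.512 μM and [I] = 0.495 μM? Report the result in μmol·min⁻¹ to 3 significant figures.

α = 1 + [I]/Ki = 1 + 0.495/0.126 = 4.929.
For a noncompetitive inhibitor, Vmax is reduced to Vmax/α while Km is unchanged: Km,app = 0.756 μM, Vmax,app = 1.48 μmol·min⁻¹.
v = Vmax,app·[S]/(Km,app + [S]) = 1.48 × 0.512/(0.756 + 0.512) = 0.599 μmol·min⁻¹.

0.599 μmol·min⁻¹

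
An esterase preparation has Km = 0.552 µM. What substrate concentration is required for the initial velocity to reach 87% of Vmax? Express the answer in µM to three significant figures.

v/Vmax = [S]/(Km+[S]) = 0.87, so [S] = Km·0.87/(1 − 0.87) = 0.552 × 6.692.
[S] = 3.69 µM.

3.69 µM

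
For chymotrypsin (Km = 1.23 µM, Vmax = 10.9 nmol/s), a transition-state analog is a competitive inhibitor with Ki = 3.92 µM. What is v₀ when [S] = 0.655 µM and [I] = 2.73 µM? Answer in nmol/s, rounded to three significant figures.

With α = 1 + [I]/Ki = 1 + 2.73/3.92 = 1.696, the competitive rate law is v = Vmax[S] / (αKm + [S]).
v = 10.9×0.655 / (1.696×1.23 + 0.655) = 7.140/2.742 = 2.60 nmol/s.

2.60 nmol/s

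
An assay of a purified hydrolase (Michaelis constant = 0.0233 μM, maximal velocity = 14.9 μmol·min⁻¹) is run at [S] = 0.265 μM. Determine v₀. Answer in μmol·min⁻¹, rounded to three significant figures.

13.7 μmol·min⁻¹

v = Vmax·[S]/(Km + [S]) = 14.9 × 0.265 / (0.0233 + 0.265)
  = 3.948 / 0.2883 = 13.7 μmol·min⁻¹.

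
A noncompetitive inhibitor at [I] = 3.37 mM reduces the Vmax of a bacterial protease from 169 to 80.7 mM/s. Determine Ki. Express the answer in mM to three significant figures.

Noncompetitive: Vmax,app = Vmax/α with α = 1 + [I]/Ki.
α = Vmax/Vmax,app = 169/80.7 = 2.094.
Since α = 1 + [I]/Ki, [I]/Ki = 2.094 − 1 = 1.094 and Ki = 3.37/1.094 = 3.08 mM.

3.08 mM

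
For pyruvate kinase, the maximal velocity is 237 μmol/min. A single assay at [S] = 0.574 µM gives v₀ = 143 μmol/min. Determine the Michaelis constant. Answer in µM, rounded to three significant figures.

0.377 µM

From v = Vmax[S]/(Km+[S]), Km = [S](Vmax − v)/v.
Km = 0.574 × (237 − 143) / 143 = 53.96/143 = 0.377 µM.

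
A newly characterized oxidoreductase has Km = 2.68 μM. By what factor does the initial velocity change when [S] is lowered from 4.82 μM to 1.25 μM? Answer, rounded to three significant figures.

0.495

Since Vmax cancels, v₂/v₁ = [S]₂(Km+[S]₁) / [S]₁(Km+[S]₂).
= 1.25×(2.68+4.82) / (4.82×(2.68+1.25)) = 9.375/18.94 = 0.495.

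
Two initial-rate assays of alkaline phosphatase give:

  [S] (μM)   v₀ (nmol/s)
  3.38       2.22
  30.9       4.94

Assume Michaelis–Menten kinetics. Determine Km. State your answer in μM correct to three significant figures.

From v = Vmax[S]/(Km+[S]), each point gives Vmax = v(Km+[S])/[S].
Equating: 2.22(Km+3.38)/3.38 = 4.94(Km+30.9)/30.9.
0.6568·Km + 2.22 = 0.1599·Km + 4.94, so (0.6568 − 0.1599)·Km = 4.94 − 2.22.
Km = 2.720/0.4969 = 5.47 μM; then Vmax = 2.22(5.47+3.38)/3.38 = 5.82 nmol/s.

5.47 μM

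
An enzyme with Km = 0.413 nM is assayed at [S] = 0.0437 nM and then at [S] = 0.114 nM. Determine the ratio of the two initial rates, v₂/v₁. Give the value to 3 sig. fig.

2.26

Since Vmax cancels, v₂/v₁ = [S]₂(Km+[S]₁) / [S]₁(Km+[S]₂).
= 0.114×(0.413+0.0437) / (0.0437×(0.413+0.114)) = 0.05206/0.02303 = 2.26.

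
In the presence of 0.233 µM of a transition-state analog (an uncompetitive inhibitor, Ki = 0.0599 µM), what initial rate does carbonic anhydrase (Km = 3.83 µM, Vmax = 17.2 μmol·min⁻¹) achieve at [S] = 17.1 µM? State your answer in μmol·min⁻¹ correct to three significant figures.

With α = 1 + [I]/Ki = 1 + 0.233/0.0599 = 4.890, the uncompetitive rate law is v = (Vmax/α)·[S] / (Km/α + [S]).
v = (17.2/4.890)×17.1 / (3.83/4.890 + 17.1) = 60.15/17.88 = 3.36 μmol·min⁻¹.

3.36 μmol·min⁻¹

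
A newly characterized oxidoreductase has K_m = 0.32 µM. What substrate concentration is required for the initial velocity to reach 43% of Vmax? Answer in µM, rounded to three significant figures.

v/Vmax = [S]/(Km+[S]) = 0.43, so [S] = Km·0.43/(1 − 0.43) = 0.32 × 0.7544.
[S] = 0.241 µM.

0.241 µM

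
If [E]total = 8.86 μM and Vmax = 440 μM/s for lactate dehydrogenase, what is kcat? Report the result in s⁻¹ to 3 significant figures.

kcat = Vmax/[E]total = 440 μM/s / 8.86 μM = 49.7 s⁻¹.

49.7 s⁻¹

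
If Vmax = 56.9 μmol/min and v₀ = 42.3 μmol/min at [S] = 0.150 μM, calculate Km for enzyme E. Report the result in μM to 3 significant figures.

0.0518 μM

v/Vmax = 42.3/56.9 = 0.7434 = [S]/(Km+[S]).
So Km + [S] = [S]/0.7434 = 0.2018 μM, giving Km = 0.2018 − 0.150 = 0.0518 μM.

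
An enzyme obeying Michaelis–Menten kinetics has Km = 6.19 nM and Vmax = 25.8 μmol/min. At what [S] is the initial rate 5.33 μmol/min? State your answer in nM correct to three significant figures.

1.61 nM

Rearranging v = Vmax[S]/(Km+[S]) gives [S] = Km·v/(Vmax − v).
[S] = 6.19 × 5.33 / (25.8 − 5.33) = 32.99/20.47 = 1.61 nM.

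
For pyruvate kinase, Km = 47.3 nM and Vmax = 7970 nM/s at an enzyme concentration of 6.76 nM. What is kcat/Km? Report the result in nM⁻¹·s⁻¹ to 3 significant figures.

24.9 nM⁻¹·s⁻¹

kcat = Vmax/[E]total = 7970/6.76 = 1180 s⁻¹.
kcat/Km = 1180/47.3 = 24.9 nM⁻¹·s⁻¹.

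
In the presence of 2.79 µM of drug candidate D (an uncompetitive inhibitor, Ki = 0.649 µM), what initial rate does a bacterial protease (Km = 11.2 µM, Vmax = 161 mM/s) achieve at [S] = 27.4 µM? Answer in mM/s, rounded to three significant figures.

28.2 mM/s

With α = 1 + [I]/Ki = 1 + 2.79/0.649 = 5.299, the uncompetitive rate law is v = (Vmax/α)·[S] / (Km/α + [S]).
v = (161/5.299)×27.4 / (11.2/5.299 + 27.4) = 832.5/29.51 = 28.2 mM/s.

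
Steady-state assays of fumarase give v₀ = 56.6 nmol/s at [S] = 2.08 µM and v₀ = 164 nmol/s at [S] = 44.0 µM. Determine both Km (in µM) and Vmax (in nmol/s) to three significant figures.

From v = Vmax[S]/(Km+[S]), each point gives Vmax = v(Km+[S])/[S].
Equating: 56.6(Km+2.08)/2.08 = 164(Km+44.0)/44.0.
27.21·Km + 56.6 = 3.727·Km + 164, so (27.21 − 3.727)·Km = 164 − 56.6.
Km = 107.4/23.48 = 4.57 µM; then Vmax = 56.6(4.57+2.08)/2.08 = 181 nmol/s.

Km = 4.57 µM; Vmax = 181 nmol/s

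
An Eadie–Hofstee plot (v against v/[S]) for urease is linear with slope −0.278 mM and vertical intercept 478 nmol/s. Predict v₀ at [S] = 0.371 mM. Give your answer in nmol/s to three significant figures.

In the Eadie–Hofstee form v = Vmax − Km·(v/[S]), the slope is −Km and the intercept is Vmax, so Km = 0.278 mM and Vmax = 478 nmol/s.
v = 478 × 0.371/(0.278 + 0.371) = 273 nmol/s.

273 nmol/s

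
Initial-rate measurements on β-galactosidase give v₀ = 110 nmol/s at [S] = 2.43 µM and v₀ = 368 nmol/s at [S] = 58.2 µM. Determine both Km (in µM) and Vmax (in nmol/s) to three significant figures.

Km = 6.62 µM; Vmax = 410 nmol/s

From v = Vmax[S]/(Km+[S]), each point gives Vmax = v(Km+[S])/[S].
Equating: 110(Km+2.43)/2.43 = 368(Km+58.2)/58.2.
45.27·Km + 110 = 6.323·Km + 368, so (45.27 − 6.323)·Km = 368 − 110.
Km = 258.0/38.94 = 6.62 µM; then Vmax = 110(6.62+2.43)/2.43 = 410 nmol/s.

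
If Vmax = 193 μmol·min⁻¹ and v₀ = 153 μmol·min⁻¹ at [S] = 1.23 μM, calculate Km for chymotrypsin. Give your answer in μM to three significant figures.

0.322 μM

v/Vmax = 153/193 = 0.7927 = [S]/(Km+[S]).
So Km + [S] = [S]/0.7927 = 1.552 μM, giving Km = 1.552 − 1.23 = 0.322 μM.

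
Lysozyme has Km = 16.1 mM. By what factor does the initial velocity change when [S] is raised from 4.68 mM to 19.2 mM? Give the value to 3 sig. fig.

2.42

Since Vmax cancels, v₂/v₁ = [S]₂(Km+[S]₁) / [S]₁(Km+[S]₂).
= 19.2×(16.1+4.68) / (4.68×(16.1+19.2)) = 399.0/165.2 = 2.42.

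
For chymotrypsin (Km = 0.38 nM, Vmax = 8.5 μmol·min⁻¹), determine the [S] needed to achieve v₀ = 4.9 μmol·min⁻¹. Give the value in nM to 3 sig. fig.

0.517 nM

The required fractional saturation is v/Vmax = 4.9/8.5 = 0.5765.
Then [S]/(Km+[S]) = 0.5765 ⇒ [S] = 0.38 × 0.5765/(1 − 0.5765) = 0.517 nM.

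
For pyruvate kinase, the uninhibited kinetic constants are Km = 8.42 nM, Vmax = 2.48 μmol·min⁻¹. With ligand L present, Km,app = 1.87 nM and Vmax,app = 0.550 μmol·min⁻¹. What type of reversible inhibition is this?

Both Km and Vmax decrease by the same factor (~4.51-fold) — characteristic of uncompetitive inhibition.

uncompetitive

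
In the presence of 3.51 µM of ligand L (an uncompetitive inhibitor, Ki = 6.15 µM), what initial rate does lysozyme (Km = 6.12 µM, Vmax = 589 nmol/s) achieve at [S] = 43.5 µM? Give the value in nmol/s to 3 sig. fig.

With α = 1 + [I]/Ki = 1 + 3.51/6.15 = 1.571, the uncompetitive rate law is v = (Vmax/α)·[S] / (Km/α + [S]).
v = (589/1.571)×43.5 / (6.12/1.571 + 43.5) = 16310/47.40 = 344 nmol/s.

344 nmol/s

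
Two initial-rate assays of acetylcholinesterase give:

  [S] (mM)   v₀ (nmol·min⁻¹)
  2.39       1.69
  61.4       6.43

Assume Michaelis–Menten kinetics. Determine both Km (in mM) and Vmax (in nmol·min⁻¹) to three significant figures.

Km = 7.87 mM; Vmax = 7.25 nmol·min⁻¹

From v = Vmax[S]/(Km+[S]), each point gives Vmax = v(Km+[S])/[S].
Equating: 1.69(Km+2.39)/2.39 = 6.43(Km+61.4)/61.4.
0.7071·Km + 1.69 = 0.1047·Km + 6.43, so (0.7071 − 0.1047)·Km = 6.43 − 1.69.
Km = 4.740/0.6024 = 7.87 mM; then Vmax = 1.69(7.87+2.39)/2.39 = 7.25 nmol·min⁻¹.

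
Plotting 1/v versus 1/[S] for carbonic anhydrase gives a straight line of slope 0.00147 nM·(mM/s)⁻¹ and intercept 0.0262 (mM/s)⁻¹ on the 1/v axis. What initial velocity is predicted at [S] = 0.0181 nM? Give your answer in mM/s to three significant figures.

The y-intercept is 1/Vmax, so Vmax = 1/0.0262 = 38.2 mM/s.
The slope is Km/Vmax, so Km = 0.00147 × 38.2 = 0.0561 nM.
Then v = 38.2 × 0.0181/(0.0561 + 0.0181) = 9.31 mM/s.

9.31 mM/s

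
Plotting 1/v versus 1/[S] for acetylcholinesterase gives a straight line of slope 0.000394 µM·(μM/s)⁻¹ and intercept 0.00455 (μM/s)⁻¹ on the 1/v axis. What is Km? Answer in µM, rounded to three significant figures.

y-intercept = 1/Vmax ⇒ Vmax = 220 μM/s; slope = Km/Vmax ⇒ Km = slope × Vmax.
Km = 0.000394 × 220 = 0.0866 µM.

0.0866 µM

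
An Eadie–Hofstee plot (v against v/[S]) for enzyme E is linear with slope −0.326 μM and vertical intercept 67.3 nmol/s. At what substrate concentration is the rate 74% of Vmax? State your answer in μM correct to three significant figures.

0.928 μM

The Eadie–Hofstee slope gives Km = 0.326 μM (slope = −Km).
v/Vmax = [S]/(Km+[S]) = 0.74 ⇒ [S] = Km·0.74/(1−0.74) = 0.326 × 2.846 = 0.928 μM.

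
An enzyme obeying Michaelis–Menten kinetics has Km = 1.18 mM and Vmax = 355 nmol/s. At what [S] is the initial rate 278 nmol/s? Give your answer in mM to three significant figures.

The required fractional saturation is v/Vmax = 278/355 = 0.7831.
Then [S]/(Km+[S]) = 0.7831 ⇒ [S] = 1.18 × 0.7831/(1 − 0.7831) = 4.26 mM.

4.26 mM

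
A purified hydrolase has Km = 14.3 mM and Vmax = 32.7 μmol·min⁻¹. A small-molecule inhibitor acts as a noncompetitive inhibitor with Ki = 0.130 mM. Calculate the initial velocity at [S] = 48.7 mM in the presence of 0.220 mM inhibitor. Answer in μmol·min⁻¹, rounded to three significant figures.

α = 1 + [I]/Ki = 1 + 0.220/0.130 = 2.692.
For a noncompetitive inhibitor, Vmax is reduced to Vmax/α while Km is unchanged: Km,app = 14.3 mM, Vmax,app = 12.1 μmol·min⁻¹.
v = Vmax,app·[S]/(Km,app + [S]) = 12.1 × 48.7/(14.3 + 48.7) = 9.39 μmol·min⁻¹.

9.39 μmol·min⁻¹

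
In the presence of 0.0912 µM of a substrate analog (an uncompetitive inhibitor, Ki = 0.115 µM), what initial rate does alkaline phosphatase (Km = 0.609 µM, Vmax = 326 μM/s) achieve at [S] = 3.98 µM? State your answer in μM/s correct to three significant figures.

168 μM/s

α = 1 + [I]/Ki = 1 + 0.0912/0.115 = 1.793.
For an uncompetitive inhibitor, both parameters are divided by α, giving Vmax/α and Km/α: Km,app = 0.340 µM, Vmax,app = 182 μM/s.
v = Vmax,app·[S]/(Km,app + [S]) = 182 × 3.98/(0.340 + 3.98) = 168 μM/s.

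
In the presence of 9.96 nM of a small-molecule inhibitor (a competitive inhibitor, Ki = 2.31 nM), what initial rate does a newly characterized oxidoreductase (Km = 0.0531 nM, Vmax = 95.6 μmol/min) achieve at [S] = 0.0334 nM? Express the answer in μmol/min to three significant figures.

10.1 μmol/min

With α = 1 + [I]/Ki = 1 + 9.96/2.31 = 5.312, the competitive rate law is v = Vmax[S] / (αKm + [S]).
v = 95.6×0.0334 / (5.312×0.0531 + 0.0334) = 3.193/0.3155 = 10.1 μmol/min.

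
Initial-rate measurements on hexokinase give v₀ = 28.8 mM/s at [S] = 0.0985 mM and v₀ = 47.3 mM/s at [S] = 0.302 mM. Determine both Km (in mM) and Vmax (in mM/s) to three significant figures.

From v = Vmax[S]/(Km+[S]), each point gives Vmax = v(Km+[S])/[S].
Equating: 28.8(Km+0.0985)/0.0985 = 47.3(Km+0.302)/0.302.
292.4·Km + 28.8 = 156.6·Km + 47.3, so (292.4 − 156.6)·Km = 47.3 − 28.8.
Km = 18.50/135.8 = 0.136 mM; then Vmax = 28.8(0.136+0.0985)/0.0985 = 68.6 mM/s.

Km = 0.136 mM; Vmax = 68.6 mM/s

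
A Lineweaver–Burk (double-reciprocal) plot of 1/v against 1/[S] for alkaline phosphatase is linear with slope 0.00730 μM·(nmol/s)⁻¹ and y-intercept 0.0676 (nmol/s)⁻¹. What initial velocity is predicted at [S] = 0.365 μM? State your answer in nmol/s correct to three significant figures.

11.4 nmol/s

The y-intercept is 1/Vmax, so Vmax = 1/0.0676 = 14.8 nmol/s.
The slope is Km/Vmax, so Km = 0.00730 × 14.8 = 0.108 μM.
Then v = 14.8 × 0.365/(0.108 + 0.365) = 11.4 nmol/s.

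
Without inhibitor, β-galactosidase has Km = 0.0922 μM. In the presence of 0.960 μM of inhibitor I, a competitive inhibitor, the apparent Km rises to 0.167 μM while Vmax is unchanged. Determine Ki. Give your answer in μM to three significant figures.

Competitive: Km,app = α·Km with α = 1 + [I]/Ki.
α = Km,app/Km = 0.167/0.0922 = 1.811.
Since α = 1 + [I]/Ki, [I]/Ki = 1.811 − 1 = 0.8113 and Ki = 0.960/0.8113 = 1.18 μM.

1.18 μM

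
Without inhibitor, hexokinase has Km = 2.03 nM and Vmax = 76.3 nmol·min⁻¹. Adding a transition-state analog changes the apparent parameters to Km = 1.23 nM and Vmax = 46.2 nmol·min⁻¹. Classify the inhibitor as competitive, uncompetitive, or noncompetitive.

Both Km and Vmax decrease by the same factor (~1.65-fold) — characteristic of uncompetitive inhibition.

uncompetitive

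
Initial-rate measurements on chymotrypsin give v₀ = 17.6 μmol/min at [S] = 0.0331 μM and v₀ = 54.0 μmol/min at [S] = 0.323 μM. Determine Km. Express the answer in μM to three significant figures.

0.0999 μM

In reciprocal form, 1/v = (Km/Vmax)·(1/[S]) + 1/Vmax. The two points give (1/[S], 1/v) = (30.21, 0.05682) and (3.096, 0.01852).
Slope = (0.05682 − 0.01852)/(30.21 − 3.096) = 0.001412; intercept = 0.05682 − 0.001412×30.21 = 0.01415.
Vmax = 1/intercept = 70.7 μmol/min; Km = slope × Vmax = 0.001412 × 70.7 = 0.0999 μM.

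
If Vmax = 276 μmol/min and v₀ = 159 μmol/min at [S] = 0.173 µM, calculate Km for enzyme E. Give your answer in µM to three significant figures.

From v = Vmax[S]/(Km+[S]), Km = [S](Vmax − v)/v.
Km = 0.173 × (276 − 159) / 159 = 20.24/159 = 0.127 µM.

0.127 µM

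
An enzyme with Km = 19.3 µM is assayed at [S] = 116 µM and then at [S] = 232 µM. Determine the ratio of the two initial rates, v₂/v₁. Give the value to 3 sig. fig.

1.08

Since Vmax cancels, v₂/v₁ = [S]₂(Km+[S]₁) / [S]₁(Km+[S]₂).
= 232×(19.3+116) / (116×(19.3+232)) = 31390/29150 = 1.08.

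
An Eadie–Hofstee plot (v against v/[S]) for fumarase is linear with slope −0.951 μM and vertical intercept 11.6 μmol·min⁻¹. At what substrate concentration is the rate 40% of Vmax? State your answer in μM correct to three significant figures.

0.634 μM

The Eadie–Hofstee slope gives Km = 0.951 μM (slope = −Km).
v/Vmax = [S]/(Km+[S]) = 0.4 ⇒ [S] = Km·0.4/(1−0.4) = 0.951 × 0.6667 = 0.634 μM.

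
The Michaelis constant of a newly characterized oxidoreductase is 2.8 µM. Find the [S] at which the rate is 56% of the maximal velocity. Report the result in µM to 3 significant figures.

3.56 µM

v/Vmax = [S]/(Km+[S]) = 0.56, so [S] = Km·0.56/(1 − 0.56) = 2.8 × 1.273.
[S] = 3.56 µM.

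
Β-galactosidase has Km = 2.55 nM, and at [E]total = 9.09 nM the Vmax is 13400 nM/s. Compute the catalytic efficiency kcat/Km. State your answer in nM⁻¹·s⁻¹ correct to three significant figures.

578 nM⁻¹·s⁻¹

kcat = Vmax/[E]total = 13400/9.09 = 1470 s⁻¹.
kcat/Km = 1470/2.55 = 578 nM⁻¹·s⁻¹.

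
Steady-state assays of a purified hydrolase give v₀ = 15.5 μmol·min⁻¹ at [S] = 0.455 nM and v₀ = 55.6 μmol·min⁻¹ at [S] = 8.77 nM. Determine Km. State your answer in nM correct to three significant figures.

In reciprocal form, 1/v = (Km/Vmax)·(1/[S]) + 1/Vmax. The two points give (1/[S], 1/v) = (2.198, 0.06452) and (0.1140, 0.01799).
Slope = (0.06452 − 0.01799)/(2.198 − 0.1140) = 0.02233; intercept = 0.06452 − 0.02233×2.198 = 0.01544.
Vmax = 1/intercept = 64.8 μmol·min⁻¹; Km = slope × Vmax = 0.02233 × 64.8 = 1.45 nM.

1.45 nM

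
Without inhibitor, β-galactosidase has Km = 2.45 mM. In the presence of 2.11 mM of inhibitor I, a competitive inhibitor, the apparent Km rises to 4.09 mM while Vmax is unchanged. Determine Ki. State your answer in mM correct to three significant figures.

Competitive: Km,app = α·Km with α = 1 + [I]/Ki.
α = Km,app/Km = 4.09/2.45 = 1.669.
Since α = 1 + [I]/Ki, [I]/Ki = 1.669 − 1 = 0.6694 and Ki = 2.11/0.6694 = 3.15 mM.

3.15 mM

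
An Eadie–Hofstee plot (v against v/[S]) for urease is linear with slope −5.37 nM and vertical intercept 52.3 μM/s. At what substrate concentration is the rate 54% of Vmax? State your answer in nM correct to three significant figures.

6.30 nM

The Eadie–Hofstee slope gives Km = 5.37 nM (slope = −Km).
v/Vmax = [S]/(Km+[S]) = 0.54 ⇒ [S] = Km·0.54/(1−0.54) = 5.37 × 1.174 = 6.30 nM.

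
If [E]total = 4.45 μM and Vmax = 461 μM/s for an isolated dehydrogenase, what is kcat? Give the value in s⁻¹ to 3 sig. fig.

104 s⁻¹

kcat = Vmax/[E]total = 461 μM/s / 4.45 μM = 104 s⁻¹.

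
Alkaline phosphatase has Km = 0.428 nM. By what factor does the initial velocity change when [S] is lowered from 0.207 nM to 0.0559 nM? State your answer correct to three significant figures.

0.354

Since Vmax cancels, v₂/v₁ = [S]₂(Km+[S]₁) / [S]₁(Km+[S]₂).
= 0.0559×(0.428+0.207) / (0.207×(0.428+0.0559)) = 0.03550/0.1002 = 0.354.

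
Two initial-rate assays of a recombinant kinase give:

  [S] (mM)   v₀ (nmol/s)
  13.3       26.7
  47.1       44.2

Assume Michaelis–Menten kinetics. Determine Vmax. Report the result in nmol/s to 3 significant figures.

59.6 nmol/s

In reciprocal form, 1/v = (Km/Vmax)·(1/[S]) + 1/Vmax. The two points give (1/[S], 1/v) = (0.07519, 0.03745) and (0.02123, 0.02262).
Slope = (0.03745 − 0.02262)/(0.07519 − 0.02123) = 0.2748; intercept = 0.03745 − 0.2748×0.07519 = 0.01679.
Vmax = 1/intercept = 59.6 nmol/s; Km = slope × Vmax = 0.2748 × 59.6 = 16.4 mM.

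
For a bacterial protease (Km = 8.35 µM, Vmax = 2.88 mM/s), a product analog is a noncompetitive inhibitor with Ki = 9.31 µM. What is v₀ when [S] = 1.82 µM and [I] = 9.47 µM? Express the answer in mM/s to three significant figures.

0.256 mM/s

With α = 1 + [I]/Ki = 1 + 9.47/9.31 = 2.017, the noncompetitive rate law is v = (Vmax/α)·[S] / (Km + [S]).
v = (2.88/2.017)×1.82 / (8.35 + 1.82) = 2.598/10.17 = 0.256 mM/s.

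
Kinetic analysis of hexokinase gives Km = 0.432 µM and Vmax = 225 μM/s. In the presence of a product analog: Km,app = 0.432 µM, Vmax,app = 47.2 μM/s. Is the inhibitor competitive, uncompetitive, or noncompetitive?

Vmax decreases (225 → 47.2 μM/s) while Km is unchanged — pure noncompetitive inhibition.

noncompetitive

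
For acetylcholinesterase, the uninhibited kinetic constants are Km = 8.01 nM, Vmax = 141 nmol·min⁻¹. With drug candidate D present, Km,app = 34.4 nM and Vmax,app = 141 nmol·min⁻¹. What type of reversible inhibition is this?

competitive

Km increases (8.01 → 34.4 nM) while Vmax is unchanged — the hallmark of competitive inhibition.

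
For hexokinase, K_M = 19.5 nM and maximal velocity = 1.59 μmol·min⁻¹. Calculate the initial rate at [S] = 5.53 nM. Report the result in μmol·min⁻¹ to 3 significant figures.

v = Vmax·[S]/(Km + [S]) = 1.59 × 5.53 / (19.5 + 5.53)
  = 8.793 / 25.03 = 0.351 μmol·min⁻¹.

0.351 μmol·min⁻¹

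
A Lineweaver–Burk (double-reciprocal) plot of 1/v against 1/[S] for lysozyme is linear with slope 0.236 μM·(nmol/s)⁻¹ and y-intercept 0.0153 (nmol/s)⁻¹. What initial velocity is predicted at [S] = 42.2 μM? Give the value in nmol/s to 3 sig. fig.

The y-intercept is 1/Vmax, so Vmax = 1/0.0153 = 65.4 nmol/s.
The slope is Km/Vmax, so Km = 0.236 × 65.4 = 15.4 μM.
Then v = 65.4 × 42.2/(15.4 + 42.2) = 47.9 nmol/s.

47.9 nmol/s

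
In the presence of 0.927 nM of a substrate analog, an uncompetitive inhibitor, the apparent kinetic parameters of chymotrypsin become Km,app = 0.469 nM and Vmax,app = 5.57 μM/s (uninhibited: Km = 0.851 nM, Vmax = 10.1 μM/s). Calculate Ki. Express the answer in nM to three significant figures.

Uncompetitive: Vmax,app = Vmax/α (and Km,app = Km/α) with α = 1 + [I]/Ki.
α = Vmax/Vmax,app = 10.1/5.57 = 1.813.
Since α = 1 + [I]/Ki, [I]/Ki = 1.813 − 1 = 0.8133 and Ki = 0.927/0.8133 = 1.14 nM.

1.14 nM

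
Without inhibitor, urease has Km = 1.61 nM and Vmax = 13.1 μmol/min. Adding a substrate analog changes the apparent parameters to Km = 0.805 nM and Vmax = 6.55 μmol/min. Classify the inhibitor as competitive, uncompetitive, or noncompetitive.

Both Km and Vmax decrease by the same factor (~2.00-fold) — characteristic of uncompetitive inhibition.

uncompetitive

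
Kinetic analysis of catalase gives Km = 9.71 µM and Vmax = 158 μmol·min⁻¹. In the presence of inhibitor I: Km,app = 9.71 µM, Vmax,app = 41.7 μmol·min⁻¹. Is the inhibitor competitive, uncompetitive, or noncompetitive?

Vmax decreases (158 → 41.7 μmol·min⁻¹) while Km is unchanged — pure noncompetitive inhibition.

noncompetitive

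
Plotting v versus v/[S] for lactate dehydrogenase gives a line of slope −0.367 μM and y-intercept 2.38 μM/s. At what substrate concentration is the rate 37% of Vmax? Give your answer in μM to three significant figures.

0.216 μM

The Eadie–Hofstee slope gives Km = 0.367 μM (slope = −Km).
v/Vmax = [S]/(Km+[S]) = 0.37 ⇒ [S] = Km·0.37/(1−0.37) = 0.367 × 0.5873 = 0.216 μM.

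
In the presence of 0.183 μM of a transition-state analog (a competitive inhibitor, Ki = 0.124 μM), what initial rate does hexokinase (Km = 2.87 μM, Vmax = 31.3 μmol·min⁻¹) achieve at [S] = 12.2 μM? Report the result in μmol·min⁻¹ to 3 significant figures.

19.8 μmol·min⁻¹

α = 1 + [I]/Ki = 1 + 0.183/0.124 = 2.476.
For a competitive inhibitor, Vmax is unchanged and the apparent Km becomes α·Km: Km,app = 7.11 μM, Vmax,app = 31.3 μmol·min⁻¹.
v = Vmax,app·[S]/(Km,app + [S]) = 31.3 × 12.2/(7.11 + 12.2) = 19.8 μmol·min⁻¹.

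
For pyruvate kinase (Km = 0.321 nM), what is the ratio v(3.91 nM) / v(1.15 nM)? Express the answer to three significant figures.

1.18

Since Vmax cancels, v₂/v₁ = [S]₂(Km+[S]₁) / [S]₁(Km+[S]₂).
= 3.91×(0.321+1.15) / (1.15×(0.321+3.91)) = 5.752/4.866 = 1.18.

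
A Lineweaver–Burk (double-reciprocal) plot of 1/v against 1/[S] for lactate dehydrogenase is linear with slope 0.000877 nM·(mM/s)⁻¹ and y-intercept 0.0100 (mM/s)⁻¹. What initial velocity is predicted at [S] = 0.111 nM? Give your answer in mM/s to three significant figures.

55.9 mM/s

The y-intercept is 1/Vmax, so Vmax = 1/0.0100 = 100 mM/s.
The slope is Km/Vmax, so Km = 0.000877 × 100 = 0.0877 nM.
Then v = 100 × 0.111/(0.0877 + 0.111) = 55.9 mM/s.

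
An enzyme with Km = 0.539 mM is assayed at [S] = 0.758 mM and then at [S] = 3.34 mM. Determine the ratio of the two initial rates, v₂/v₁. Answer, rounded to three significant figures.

The fractional saturations are [S]/(Km+[S]) = 0.758/1.297 = 0.5844 and 3.34/3.879 = 0.8610.
v₂/v₁ is just their ratio: 0.8610/0.5844 = 1.47.

1.47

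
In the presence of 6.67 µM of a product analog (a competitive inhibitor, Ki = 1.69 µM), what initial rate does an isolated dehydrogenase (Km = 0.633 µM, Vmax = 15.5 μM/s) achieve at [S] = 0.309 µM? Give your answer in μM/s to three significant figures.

1.39 μM/s

With α = 1 + [I]/Ki = 1 + 6.67/1.69 = 4.947, the competitive rate law is v = Vmax[S] / (αKm + [S]).
v = 15.5×0.309 / (4.947×0.633 + 0.309) = 4.790/3.440 = 1.39 μM/s.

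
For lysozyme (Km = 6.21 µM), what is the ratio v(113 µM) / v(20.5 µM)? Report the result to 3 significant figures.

The fractional saturations are [S]/(Km+[S]) = 20.5/26.71 = 0.7675 and 113/119.2 = 0.9479.
v₂/v₁ is just their ratio: 0.9479/0.7675 = 1.24.

1.24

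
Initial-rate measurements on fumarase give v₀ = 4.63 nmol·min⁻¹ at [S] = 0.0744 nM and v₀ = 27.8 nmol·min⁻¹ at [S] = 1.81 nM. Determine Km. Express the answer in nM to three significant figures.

In reciprocal form, 1/v = (Km/Vmax)·(1/[S]) + 1/Vmax. The two points give (1/[S], 1/v) = (13.44, 0.2160) and (0.5525, 0.03597).
Slope = (0.2160 − 0.03597)/(13.44 − 0.5525) = 0.01397; intercept = 0.2160 − 0.01397×13.44 = 0.02825.
Vmax = 1/intercept = 35.4 nmol·min⁻¹; Km = slope × Vmax = 0.01397 × 35.4 = 0.494 nM.

0.494 nM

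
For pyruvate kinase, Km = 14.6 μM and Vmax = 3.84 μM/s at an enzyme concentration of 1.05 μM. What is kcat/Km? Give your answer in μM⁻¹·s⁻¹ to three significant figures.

0.250 μM⁻¹·s⁻¹

kcat = Vmax/[E]total = 3.84/1.05 = 3.66 s⁻¹.
kcat/Km = 3.66/14.6 = 0.250 μM⁻¹·s⁻¹.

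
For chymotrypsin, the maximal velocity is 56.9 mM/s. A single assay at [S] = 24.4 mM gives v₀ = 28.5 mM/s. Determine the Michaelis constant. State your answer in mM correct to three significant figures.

24.3 mM

From v = Vmax[S]/(Km+[S]), Km = [S](Vmax − v)/v.
Km = 24.4 × (56.9 − 28.5) / 28.5 = 693.0/28.5 = 24.3 mM.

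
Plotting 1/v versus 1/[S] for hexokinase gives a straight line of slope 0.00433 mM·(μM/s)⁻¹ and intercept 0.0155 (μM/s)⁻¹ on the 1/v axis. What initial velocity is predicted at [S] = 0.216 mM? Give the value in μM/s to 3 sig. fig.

The y-intercept is 1/Vmax, so Vmax = 1/0.0155 = 64.5 μM/s.
The slope is Km/Vmax, so Km = 0.00433 × 64.5 = 0.279 mM.
Then v = 64.5 × 0.216/(0.279 + 0.216) = 28.1 μM/s.

28.1 μM/s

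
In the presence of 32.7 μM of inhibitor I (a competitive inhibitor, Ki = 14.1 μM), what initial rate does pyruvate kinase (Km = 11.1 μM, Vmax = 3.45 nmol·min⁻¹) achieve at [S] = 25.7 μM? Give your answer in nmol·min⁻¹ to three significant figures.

With α = 1 + [I]/Ki = 1 + 32.7/14.1 = 3.319, the competitive rate law is v = Vmax[S] / (αKm + [S]).
v = 3.45×25.7 / (3.319×11.1 + 25.7) = 88.66/62.54 = 1.42 nmol·min⁻¹.

1.42 nmol·min⁻¹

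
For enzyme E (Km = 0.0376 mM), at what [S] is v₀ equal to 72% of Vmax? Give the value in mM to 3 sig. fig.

v/Vmax = [S]/(Km+[S]) = 0.72, so [S] = Km·0.72/(1 − 0.72) = 0.0376 × 2.571.
[S] = 0.0967 mM.

0.0967 mM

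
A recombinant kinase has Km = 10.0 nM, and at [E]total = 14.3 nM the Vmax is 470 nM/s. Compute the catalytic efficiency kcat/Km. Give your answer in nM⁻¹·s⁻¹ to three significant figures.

kcat = Vmax/[E]total = 470/14.3 = 32.9 s⁻¹.
kcat/Km = 32.9/10.0 = 3.29 nM⁻¹·s⁻¹.

3.29 nM⁻¹·s⁻¹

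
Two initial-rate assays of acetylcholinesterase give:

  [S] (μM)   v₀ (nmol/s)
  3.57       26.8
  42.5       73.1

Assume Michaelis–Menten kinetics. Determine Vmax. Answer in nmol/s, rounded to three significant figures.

From v = Vmax[S]/(Km+[S]), each point gives Vmax = v(Km+[S])/[S].
Equating: 26.8(Km+3.57)/3.57 = 73.1(Km+42.5)/42.5.
7.507·Km + 26.8 = 1.720·Km + 73.1, so (7.507 − 1.720)·Km = 73.1 − 26.8.
Km = 46.30/5.787 = 8.00 μM; then Vmax = 26.8(8.00+3.57)/3.57 = 86.9 nmol/s.

86.9 nmol/s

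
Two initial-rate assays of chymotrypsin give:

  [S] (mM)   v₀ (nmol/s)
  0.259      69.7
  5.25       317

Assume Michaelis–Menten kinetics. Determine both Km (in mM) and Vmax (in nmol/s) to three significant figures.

In reciprocal form, 1/v = (Km/Vmax)·(1/[S]) + 1/Vmax. The two points give (1/[S], 1/v) = (3.861, 0.01435) and (0.1905, 0.003155).
Slope = (0.01435 − 0.003155)/(3.861 − 0.1905) = 0.003049; intercept = 0.01435 − 0.003049×3.861 = 0.002574.
Vmax = 1/intercept = 389 nmol/s; Km = slope × Vmax = 0.003049 × 389 = 1.18 mM.

Km = 1.18 mM; Vmax = 389 nmol/s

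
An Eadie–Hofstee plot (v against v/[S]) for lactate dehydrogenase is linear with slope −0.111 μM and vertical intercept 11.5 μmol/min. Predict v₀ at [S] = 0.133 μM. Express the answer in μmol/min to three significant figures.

In the Eadie–Hofstee form v = Vmax − Km·(v/[S]), the slope is −Km and the intercept is Vmax, so Km = 0.111 μM and Vmax = 11.5 μmol/min.
v = 11.5 × 0.133/(0.111 + 0.133) = 6.27 μmol/min.

6.27 μmol/min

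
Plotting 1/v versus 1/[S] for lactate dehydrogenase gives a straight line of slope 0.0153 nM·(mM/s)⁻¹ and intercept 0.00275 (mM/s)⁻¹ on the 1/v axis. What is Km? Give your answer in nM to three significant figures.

5.56 nM

y-intercept = 1/Vmax ⇒ Vmax = 364 mM/s; slope = Km/Vmax ⇒ Km = slope × Vmax.
Km = 0.0153 × 364 = 5.56 nM.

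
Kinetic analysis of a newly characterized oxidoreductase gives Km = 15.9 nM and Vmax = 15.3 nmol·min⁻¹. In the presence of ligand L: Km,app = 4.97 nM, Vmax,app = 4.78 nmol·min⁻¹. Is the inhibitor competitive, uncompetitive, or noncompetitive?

uncompetitive

Both Km and Vmax decrease by the same factor (~3.20-fold) — characteristic of uncompetitive inhibition.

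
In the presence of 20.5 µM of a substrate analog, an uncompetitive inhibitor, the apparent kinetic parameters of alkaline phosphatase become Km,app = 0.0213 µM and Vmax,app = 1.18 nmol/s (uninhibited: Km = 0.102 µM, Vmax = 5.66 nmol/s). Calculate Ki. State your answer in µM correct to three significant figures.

5.40 µM

Uncompetitive: Vmax,app = Vmax/α (and Km,app = Km/α) with α = 1 + [I]/Ki.
α = Vmax/Vmax,app = 5.66/1.18 = 4.797.
Ki = [I]/(α − 1) = 20.5/3.797 = 5.40 µM.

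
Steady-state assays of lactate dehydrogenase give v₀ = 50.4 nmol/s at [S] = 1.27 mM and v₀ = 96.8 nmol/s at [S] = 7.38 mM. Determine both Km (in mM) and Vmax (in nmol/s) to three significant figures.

Km = 1.75 mM; Vmax = 120 nmol/s

From v = Vmax[S]/(Km+[S]), each point gives Vmax = v(Km+[S])/[S].
Equating: 50.4(Km+1.27)/1.27 = 96.8(Km+7.38)/7.38.
39.69·Km + 50.4 = 13.12·Km + 96.8, so (39.69 − 13.12)·Km = 96.8 − 50.4.
Km = 46.40/26.57 = 1.75 mM; then Vmax = 50.4(1.75+1.27)/1.27 = 120 nmol/s.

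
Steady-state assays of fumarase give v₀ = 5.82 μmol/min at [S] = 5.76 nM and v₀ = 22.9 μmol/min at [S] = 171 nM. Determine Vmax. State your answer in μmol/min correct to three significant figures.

25.5 μmol/min

From v = Vmax[S]/(Km+[S]), each point gives Vmax = v(Km+[S])/[S].
Equating: 5.82(Km+5.76)/5.76 = 22.9(Km+171)/171.
1.010·Km + 5.82 = 0.1339·Km + 22.9, so (1.010 − 0.1339)·Km = 22.9 − 5.82.
Km = 17.08/0.8765 = 19.5 nM; then Vmax = 5.82(19.5+5.76)/5.76 = 25.5 μmol/min.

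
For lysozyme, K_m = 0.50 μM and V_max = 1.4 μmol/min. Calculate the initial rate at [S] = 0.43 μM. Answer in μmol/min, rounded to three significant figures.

0.647 μmol/min

v = Vmax·[S]/(Km + [S]) = 1.4 × 0.43 / (0.50 + 0.43)
  = 0.6020 / 0.9300 = 0.647 μmol/min.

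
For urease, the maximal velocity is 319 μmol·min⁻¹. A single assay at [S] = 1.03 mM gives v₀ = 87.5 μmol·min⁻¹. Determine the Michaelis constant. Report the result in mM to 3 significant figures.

2.73 mM

From v = Vmax[S]/(Km+[S]), Km = [S](Vmax − v)/v.
Km = 1.03 × (319 − 87.5) / 87.5 = 238.4/87.5 = 2.73 mM.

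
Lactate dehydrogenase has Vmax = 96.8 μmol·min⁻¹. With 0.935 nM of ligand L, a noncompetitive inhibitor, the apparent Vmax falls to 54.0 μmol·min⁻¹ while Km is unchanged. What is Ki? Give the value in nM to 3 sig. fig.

Noncompetitive: Vmax,app = Vmax/α with α = 1 + [I]/Ki.
α = Vmax/Vmax,app = 96.8/54.0 = 1.793.
Ki = [I]/(α − 1) = 0.935/0.7926 = 1.18 nM.

1.18 nM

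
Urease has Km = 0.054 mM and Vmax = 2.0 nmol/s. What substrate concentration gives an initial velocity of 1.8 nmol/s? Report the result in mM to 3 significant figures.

0.486 mM

The required fractional saturation is v/Vmax = 1.8/2.0 = 0.9000.
Then [S]/(Km+[S]) = 0.9000 ⇒ [S] = 0.054 × 0.9000/(1 − 0.9000) = 0.486 mM.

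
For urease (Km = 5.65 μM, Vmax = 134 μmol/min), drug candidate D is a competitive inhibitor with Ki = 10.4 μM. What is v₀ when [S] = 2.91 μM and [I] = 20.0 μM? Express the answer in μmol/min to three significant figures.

20.1 μmol/min

α = 1 + [I]/Ki = 1 + 20.0/10.4 = 2.923.
For a competitive inhibitor, Vmax is unchanged and the apparent Km becomes α·Km: Km,app = 16.5 μM, Vmax,app = 134 μmol/min.
v = Vmax,app·[S]/(Km,app + [S]) = 134 × 2.91/(16.5 + 2.91) = 20.1 μmol/min.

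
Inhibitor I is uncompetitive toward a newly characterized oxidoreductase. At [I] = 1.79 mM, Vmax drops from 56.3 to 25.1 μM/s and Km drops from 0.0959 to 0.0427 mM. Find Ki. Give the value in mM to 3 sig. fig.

1.44 mM

Uncompetitive: Vmax,app = Vmax/α (and Km,app = Km/α) with α = 1 + [I]/Ki.
α = Vmax/Vmax,app = 56.3/25.1 = 2.243.
Since α = 1 + [I]/Ki, [I]/Ki = 2.243 − 1 = 1.243 and Ki = 1.79/1.243 = 1.44 mM.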